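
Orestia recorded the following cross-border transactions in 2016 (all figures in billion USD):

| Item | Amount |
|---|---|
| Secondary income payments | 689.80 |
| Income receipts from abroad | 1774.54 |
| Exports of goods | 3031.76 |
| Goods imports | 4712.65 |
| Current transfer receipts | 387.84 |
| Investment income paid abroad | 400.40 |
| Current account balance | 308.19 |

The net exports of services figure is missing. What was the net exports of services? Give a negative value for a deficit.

Current account = goods balance + services balance + net primary income + net secondary income
Sum of the known components = -608.71
Net exports of services = CA - (known components) = 308.19 - (-608.71) = 916.90

916.90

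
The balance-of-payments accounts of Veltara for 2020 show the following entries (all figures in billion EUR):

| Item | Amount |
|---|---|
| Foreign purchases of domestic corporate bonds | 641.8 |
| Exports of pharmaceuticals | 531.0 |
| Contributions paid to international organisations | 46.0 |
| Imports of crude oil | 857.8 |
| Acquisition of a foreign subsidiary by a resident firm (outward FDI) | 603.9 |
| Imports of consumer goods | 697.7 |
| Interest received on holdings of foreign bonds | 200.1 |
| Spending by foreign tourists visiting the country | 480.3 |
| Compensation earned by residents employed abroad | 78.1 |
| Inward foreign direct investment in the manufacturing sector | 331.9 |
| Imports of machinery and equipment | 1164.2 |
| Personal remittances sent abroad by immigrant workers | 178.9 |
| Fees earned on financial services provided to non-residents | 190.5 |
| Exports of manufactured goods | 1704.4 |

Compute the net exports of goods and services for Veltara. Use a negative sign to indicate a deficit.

186.5

Goods: -1164.2 + 531.0 - 857.8 - 697.7 + 1704.4 = -484.3
Services: 190.5 + 480.3 = 670.8
Trade balance = -484.3 + 670.8 = 186.5
(Excluded from the trade balance — financial account: foreign purchases of domestic corporate bonds 641.8, acquisition of a foreign subsidiary by a resident firm (outward FDI) 603.9, inward foreign direct investment in the manufacturing sector 331.9; secondary income: contributions paid to international organisations 46.0, personal remittances sent abroad by immigrant workers 178.9; primary income: interest received on holdings of foreign bonds 200.1, compensation earned by residents employed abroad 78.1.)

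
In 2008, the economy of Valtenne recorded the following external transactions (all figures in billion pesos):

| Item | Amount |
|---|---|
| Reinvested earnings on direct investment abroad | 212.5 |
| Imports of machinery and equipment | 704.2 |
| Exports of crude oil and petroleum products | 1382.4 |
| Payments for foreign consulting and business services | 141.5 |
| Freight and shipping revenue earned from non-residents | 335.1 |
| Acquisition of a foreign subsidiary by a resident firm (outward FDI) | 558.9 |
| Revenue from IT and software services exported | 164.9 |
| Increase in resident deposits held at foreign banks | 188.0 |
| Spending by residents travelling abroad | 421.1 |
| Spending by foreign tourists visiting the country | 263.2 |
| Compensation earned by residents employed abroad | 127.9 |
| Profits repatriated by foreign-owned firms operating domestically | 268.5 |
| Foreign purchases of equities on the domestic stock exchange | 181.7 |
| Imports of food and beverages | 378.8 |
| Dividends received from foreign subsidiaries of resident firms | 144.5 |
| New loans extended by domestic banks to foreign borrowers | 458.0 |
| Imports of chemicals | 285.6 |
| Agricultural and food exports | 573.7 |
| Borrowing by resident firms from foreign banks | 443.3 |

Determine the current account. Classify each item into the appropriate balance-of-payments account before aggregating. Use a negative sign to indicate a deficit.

1004.5

Goods: 1382.4 - 285.6 + 573.7 - 704.2 - 378.8 = 587.5
Services: 335.1 - 141.5 + 164.9 - 421.1 + 263.2 = 200.6
Primary income: 127.9 - 268.5 + 144.5 + 212.5 = 216.4
Current account = 587.5 + 200.6 + 216.4 = 1004.5
(Excluded from the current account — financial account: acquisition of a foreign subsidiary by a resident firm (outward FDI) 558.9, increase in resident deposits held at foreign banks 188.0, foreign purchases of equities on the domestic stock exchange 181.7, new loans extended by domestic banks to foreign borrowers 458.0, borrowing by resident firms from foreign banks 443.3.)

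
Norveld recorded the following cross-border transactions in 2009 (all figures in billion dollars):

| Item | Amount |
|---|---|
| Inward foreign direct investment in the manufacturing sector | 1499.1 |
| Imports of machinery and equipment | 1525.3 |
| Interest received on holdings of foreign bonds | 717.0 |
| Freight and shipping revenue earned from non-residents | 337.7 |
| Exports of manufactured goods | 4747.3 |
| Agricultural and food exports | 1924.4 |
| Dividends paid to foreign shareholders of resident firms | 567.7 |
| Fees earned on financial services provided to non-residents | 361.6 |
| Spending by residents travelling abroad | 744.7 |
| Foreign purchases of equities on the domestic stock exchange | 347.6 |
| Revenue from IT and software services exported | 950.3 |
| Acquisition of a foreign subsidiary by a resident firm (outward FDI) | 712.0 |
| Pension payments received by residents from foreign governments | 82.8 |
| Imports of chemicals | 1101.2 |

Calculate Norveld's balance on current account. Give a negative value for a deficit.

5182.2

Goods: -1525.3 + 1924.4 + 4747.3 - 1101.2 = 4045.2
Services: 361.6 - 744.7 + 337.7 + 950.3 = 904.9
Primary income: 717.0 - 567.7 = 149.3
Secondary income: 82.8
Current account = 4045.2 + 904.9 + 149.3 + 82.8 = 5182.2
(Excluded from the current account — financial account: inward foreign direct investment in the manufacturing sector 1499.1, foreign purchases of equities on the domestic stock exchange 347.6, acquisition of a foreign subsidiary by a resident firm (outward FDI) 712.0.)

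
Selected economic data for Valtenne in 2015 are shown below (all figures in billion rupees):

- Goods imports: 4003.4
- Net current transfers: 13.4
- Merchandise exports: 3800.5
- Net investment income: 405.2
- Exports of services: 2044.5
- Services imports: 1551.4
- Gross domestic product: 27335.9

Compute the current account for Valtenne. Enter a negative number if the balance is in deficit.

708.8

Goods balance = 3800.5 - 4003.4 = -202.9
Services balance = 2044.5 - 1551.4 = 493.1
Trade balance (goods + services) = -202.9 + 493.1 = 290.2
Net primary income = 405.2
Net secondary income = 13.4
Current account = 290.2 + 405.2 + 13.4 = 708.8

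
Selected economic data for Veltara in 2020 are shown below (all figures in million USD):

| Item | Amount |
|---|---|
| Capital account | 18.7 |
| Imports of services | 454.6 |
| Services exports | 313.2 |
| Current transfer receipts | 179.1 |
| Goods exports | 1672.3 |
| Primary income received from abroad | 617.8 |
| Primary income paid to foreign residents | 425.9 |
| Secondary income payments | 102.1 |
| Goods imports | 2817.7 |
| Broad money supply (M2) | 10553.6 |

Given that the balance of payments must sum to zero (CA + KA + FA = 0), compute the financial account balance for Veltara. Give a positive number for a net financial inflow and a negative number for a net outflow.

999.2

Goods balance = 1672.3 - 2817.7 = -1145.4
Services balance = 313.2 - 454.6 = -141.4
Trade balance (goods + services) = -1145.4 + (-141.4) = -1286.8
Net primary income = 617.8 - 425.9 = 191.9
Net secondary income = 179.1 - 102.1 = 77.0
Current account = -1286.8 + 191.9 + 77.0 = -1017.9
Financial account = -(-1017.9 + 18.7) = 999.2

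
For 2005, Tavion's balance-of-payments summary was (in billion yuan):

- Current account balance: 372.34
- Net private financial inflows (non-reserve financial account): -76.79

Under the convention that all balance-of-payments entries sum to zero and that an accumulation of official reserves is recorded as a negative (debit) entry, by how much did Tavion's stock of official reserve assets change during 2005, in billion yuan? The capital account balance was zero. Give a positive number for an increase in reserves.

Official reserve transactions balance = -(372.34 + (-76.79)) = -295.55
An accumulation of reserves is recorded as a debit (negative entry), so the change in the stock of reserves is the negative of that balance.
Change in official reserves = -(-295.55) = 295.55

295.55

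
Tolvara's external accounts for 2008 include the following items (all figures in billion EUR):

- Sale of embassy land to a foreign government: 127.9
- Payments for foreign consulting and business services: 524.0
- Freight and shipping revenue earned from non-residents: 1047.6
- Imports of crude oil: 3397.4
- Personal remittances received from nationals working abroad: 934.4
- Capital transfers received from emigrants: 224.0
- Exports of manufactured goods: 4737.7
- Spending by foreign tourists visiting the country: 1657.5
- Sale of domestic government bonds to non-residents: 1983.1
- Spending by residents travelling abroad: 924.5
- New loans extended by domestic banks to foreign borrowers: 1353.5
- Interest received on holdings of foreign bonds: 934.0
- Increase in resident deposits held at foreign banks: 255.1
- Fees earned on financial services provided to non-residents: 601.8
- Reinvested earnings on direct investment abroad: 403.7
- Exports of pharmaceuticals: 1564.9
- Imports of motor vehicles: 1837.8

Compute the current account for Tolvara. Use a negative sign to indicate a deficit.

Goods: -3397.4 - 1837.8 + 4737.7 + 1564.9 = 1067.4
Services: 1047.6 - 524.0 - 924.5 + 1657.5 + 601.8 = 1858.4
Primary income: 934.0 + 403.7 = 1337.7
Secondary income: 934.4
Current account = 1067.4 + 1858.4 + 1337.7 + 934.4 = 5197.9
(Excluded from the current account — capital account: sale of embassy land to a foreign government 127.9, capital transfers received from emigrants 224.0; financial account: sale of domestic government bonds to non-residents 1983.1, new loans extended by domestic banks to foreign borrowers 1353.5, increase in resident deposits held at foreign banks 255.1.)

5197.9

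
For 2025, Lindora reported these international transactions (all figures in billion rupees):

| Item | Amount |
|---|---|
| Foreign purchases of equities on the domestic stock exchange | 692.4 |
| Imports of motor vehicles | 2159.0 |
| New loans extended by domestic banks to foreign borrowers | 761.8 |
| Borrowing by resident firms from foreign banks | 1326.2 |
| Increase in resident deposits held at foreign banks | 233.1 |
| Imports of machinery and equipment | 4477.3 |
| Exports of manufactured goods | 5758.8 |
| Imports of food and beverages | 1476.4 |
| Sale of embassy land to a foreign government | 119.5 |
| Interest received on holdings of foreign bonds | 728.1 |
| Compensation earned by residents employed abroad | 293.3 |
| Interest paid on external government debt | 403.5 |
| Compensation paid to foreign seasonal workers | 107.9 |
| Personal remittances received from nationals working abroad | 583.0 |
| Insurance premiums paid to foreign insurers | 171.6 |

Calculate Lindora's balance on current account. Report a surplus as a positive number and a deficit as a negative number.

Goods: -4477.3 - 2159.0 - 1476.4 + 5758.8 = -2353.9
Services: -171.6
Primary income: -403.5 - 107.9 + 293.3 + 728.1 = 510.0
Secondary income: 583.0
Current account = (-2353.9) + (-171.6) + 510.0 + 583.0 = -1432.5
(Excluded from the current account — financial account: foreign purchases of equities on the domestic stock exchange 692.4, new loans extended by domestic banks to foreign borrowers 761.8, borrowing by resident firms from foreign banks 1326.2, increase in resident deposits held at foreign banks 233.1; capital account: sale of embassy land to a foreign government 119.5.)

-1432.5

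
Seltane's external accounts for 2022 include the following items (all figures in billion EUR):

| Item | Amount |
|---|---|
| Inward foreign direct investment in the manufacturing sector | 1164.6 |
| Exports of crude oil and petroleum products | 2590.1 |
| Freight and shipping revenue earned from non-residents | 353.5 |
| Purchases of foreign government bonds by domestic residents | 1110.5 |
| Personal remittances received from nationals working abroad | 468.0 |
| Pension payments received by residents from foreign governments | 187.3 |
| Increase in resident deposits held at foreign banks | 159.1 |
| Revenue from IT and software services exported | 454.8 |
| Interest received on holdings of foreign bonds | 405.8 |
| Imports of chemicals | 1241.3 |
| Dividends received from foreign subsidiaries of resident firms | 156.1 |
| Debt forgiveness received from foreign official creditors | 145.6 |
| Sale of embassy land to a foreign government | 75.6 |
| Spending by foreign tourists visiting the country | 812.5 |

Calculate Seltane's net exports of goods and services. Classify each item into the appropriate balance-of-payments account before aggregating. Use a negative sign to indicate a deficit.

2969.6

Goods: 2590.1 - 1241.3 = 1348.8
Services: 812.5 + 353.5 + 454.8 = 1620.8
Trade balance = 1348.8 + 1620.8 = 2969.6
(Excluded from the trade balance — financial account: inward foreign direct investment in the manufacturing sector 1164.6, purchases of foreign government bonds by domestic residents 1110.5, increase in resident deposits held at foreign banks 159.1; secondary income: personal remittances received from nationals working abroad 468.0, pension payments received by residents from foreign governments 187.3; primary income: interest received on holdings of foreign bonds 405.8, dividends received from foreign subsidiaries of resident firms 156.1; capital account: debt forgiveness received from foreign official creditors 145.6, sale of embassy land to a foreign government 75.6.)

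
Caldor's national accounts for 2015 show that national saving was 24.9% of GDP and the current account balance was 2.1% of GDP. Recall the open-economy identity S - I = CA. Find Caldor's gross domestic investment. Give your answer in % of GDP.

22.8

S - I = CA (net lending to the rest of the world).
I = S - CA = 24.9 - 2.1 = 22.8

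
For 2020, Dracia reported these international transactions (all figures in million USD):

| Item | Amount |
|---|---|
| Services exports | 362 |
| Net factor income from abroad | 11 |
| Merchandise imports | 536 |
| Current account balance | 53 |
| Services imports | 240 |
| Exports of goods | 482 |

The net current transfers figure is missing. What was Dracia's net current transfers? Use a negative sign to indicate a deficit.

-26

Current account = goods balance + services balance + net primary income + net secondary income
Sum of the known components = 79
Net current transfers = CA - (known components) = 53 - 79 = -26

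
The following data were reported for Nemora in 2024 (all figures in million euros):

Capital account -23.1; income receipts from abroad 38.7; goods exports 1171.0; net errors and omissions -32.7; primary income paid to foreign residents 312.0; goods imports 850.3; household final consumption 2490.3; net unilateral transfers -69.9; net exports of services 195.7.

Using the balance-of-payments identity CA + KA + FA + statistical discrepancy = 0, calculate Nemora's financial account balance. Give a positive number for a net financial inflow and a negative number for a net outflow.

-117.4

Goods balance = 1171.0 - 850.3 = 320.7
Services balance = 195.7
Trade balance (goods + services) = 320.7 + 195.7 = 516.4
Net primary income = 38.7 - 312.0 = -273.3
Net secondary income = -69.9
Current account = 516.4 + (-273.3) + (-69.9) = 173.2
Financial account = -(173.2 + (-23.1) + (-32.7)) = -117.4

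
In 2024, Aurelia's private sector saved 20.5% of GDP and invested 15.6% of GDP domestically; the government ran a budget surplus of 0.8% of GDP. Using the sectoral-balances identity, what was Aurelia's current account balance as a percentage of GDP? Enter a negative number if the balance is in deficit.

5.7

By the sectoral-balances identity, CA = (S_private - I) + (T - G).
Private balance = 20.5 - 15.6 = 4.9
Government balance (T - G) = 0.8
CA = 4.9 + 0.8 = 5.7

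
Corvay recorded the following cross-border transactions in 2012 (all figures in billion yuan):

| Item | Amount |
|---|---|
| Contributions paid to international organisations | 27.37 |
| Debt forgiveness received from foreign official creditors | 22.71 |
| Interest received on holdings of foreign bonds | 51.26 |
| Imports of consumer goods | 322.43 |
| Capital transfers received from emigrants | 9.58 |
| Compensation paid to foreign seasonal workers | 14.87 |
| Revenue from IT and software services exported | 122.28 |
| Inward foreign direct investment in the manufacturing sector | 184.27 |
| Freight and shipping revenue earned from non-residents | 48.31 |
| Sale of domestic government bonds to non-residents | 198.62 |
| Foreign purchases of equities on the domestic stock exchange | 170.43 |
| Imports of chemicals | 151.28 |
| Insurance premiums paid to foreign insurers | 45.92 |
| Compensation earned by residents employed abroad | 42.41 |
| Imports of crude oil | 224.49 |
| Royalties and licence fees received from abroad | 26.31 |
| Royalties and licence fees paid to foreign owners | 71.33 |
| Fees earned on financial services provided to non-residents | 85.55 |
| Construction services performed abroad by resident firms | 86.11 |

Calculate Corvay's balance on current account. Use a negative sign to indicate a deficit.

-395.46

Goods: -151.28 - 224.49 - 322.43 = -698.20
Services: 26.31 + 122.28 - 45.92 + 85.55 + 86.11 - 71.33 + 48.31 = 251.31
Primary income: 51.26 + 42.41 - 14.87 = 78.80
Secondary income: -27.37
Current account = (-698.20) + 251.31 + 78.80 + (-27.37) = -395.46
(Excluded from the current account — capital account: debt forgiveness received from foreign official creditors 22.71, capital transfers received from emigrants 9.58; financial account: inward foreign direct investment in the manufacturing sector 184.27, sale of domestic government bonds to non-residents 198.62, foreign purchases of equities on the domestic stock exchange 170.43.)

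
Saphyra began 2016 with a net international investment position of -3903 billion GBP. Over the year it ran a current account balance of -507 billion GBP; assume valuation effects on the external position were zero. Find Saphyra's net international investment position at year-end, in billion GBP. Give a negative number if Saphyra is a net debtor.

With no valuation effects, change in NIIP = current account = -507
End-of-year NIIP = -3903 + (-507) = -4410

-4410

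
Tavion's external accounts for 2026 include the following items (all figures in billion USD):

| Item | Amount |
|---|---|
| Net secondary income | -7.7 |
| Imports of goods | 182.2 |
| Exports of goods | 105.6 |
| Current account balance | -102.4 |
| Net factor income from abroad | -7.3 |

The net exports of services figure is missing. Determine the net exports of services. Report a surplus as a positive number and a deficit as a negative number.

-10.8

Current account = goods balance + services balance + net primary income + net secondary income
Sum of the known components = -91.6
Net exports of services = CA - (known components) = -102.4 - (-91.6) = -10.8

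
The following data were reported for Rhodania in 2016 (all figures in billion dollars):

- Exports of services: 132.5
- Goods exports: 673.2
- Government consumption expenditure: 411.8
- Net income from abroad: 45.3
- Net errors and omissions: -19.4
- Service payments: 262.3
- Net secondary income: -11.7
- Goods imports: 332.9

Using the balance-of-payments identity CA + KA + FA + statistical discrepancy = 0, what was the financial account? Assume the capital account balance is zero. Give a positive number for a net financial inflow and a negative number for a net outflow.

-224.7

Goods balance = 673.2 - 332.9 = 340.3
Services balance = 132.5 - 262.3 = -129.8
Trade balance (goods + services) = 340.3 + (-129.8) = 210.5
Net primary income = 45.3
Net secondary income = -11.7
Current account = 210.5 + 45.3 + (-11.7) = 244.1
Financial account = -(244.1 + (-19.4)) = -224.7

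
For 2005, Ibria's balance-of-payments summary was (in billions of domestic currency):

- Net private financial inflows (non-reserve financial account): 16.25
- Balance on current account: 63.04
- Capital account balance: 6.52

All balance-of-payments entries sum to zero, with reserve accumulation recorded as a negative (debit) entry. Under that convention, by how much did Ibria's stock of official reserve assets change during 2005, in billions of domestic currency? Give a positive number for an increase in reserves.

85.81

Official reserve transactions balance = -(63.04 + 6.52 + 16.25) = -85.81
An accumulation of reserves is recorded as a debit (negative entry), so the change in the stock of reserves is the negative of that balance.
Change in official reserves = -(-85.81) = 85.81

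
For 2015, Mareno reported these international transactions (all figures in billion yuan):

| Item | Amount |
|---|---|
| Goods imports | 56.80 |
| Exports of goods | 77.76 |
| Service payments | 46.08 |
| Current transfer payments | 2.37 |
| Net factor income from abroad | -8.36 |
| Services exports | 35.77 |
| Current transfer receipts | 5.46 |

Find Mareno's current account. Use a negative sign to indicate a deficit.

Goods balance = 77.76 - 56.80 = 20.96
Services balance = 35.77 - 46.08 = -10.31
Trade balance (goods + services) = 20.96 + (-10.31) = 10.65
Net primary income = -8.36
Net secondary income = 5.46 - 2.37 = 3.09
Current account = 10.65 + (-8.36) + 3.09 = 5.38

5.38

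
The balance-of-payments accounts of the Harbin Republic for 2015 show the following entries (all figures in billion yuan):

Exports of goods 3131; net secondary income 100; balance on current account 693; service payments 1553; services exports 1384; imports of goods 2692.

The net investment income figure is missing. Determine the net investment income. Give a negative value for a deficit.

Current account = goods balance + services balance + net primary income + net secondary income
Sum of the known components = 370
Net investment income = CA - (known components) = 693 - 370 = 323

323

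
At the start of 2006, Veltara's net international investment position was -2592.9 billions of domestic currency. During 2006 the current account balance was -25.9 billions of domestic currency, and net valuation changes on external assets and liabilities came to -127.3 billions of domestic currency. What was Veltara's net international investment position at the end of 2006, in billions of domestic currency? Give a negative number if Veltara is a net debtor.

-2746.1

Change in NIIP = current account + net valuation change = -25.9 + (-127.3) = -153.2
End-of-year NIIP = -2592.9 + (-153.2) = -2746.1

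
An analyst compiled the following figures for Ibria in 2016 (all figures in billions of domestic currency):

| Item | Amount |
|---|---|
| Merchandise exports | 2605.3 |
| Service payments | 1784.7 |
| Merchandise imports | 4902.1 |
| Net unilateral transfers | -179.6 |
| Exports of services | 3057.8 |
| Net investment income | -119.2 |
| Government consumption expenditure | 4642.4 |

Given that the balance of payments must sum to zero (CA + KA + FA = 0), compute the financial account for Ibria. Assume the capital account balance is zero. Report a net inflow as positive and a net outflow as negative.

Goods balance = 2605.3 - 4902.1 = -2296.8
Services balance = 3057.8 - 1784.7 = 1273.1
Trade balance (goods + services) = -2296.8 + 1273.1 = -1023.7
Net primary income = -119.2
Net secondary income = -179.6
Current account = -1023.7 + (-119.2) + (-179.6) = -1322.5
Financial account = -(-1322.5) = 1322.5

1322.5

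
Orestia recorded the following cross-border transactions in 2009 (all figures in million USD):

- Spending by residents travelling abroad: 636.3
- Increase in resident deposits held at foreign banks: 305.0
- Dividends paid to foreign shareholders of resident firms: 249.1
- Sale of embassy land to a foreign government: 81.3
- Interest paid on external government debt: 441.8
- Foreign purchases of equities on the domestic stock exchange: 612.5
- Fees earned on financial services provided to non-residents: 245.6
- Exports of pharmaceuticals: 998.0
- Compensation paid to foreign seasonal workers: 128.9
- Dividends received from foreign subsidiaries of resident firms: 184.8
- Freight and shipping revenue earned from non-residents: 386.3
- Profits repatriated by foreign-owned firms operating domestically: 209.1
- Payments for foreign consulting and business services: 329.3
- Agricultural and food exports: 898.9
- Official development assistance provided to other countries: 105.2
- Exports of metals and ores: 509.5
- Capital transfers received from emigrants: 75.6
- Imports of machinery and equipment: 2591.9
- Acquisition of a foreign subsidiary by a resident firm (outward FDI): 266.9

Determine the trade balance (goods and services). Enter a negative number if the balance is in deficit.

Goods: -2591.9 + 998.0 + 898.9 + 509.5 = -185.5
Services: 386.3 - 636.3 + 245.6 - 329.3 = -333.7
Trade balance = -185.5 + (-333.7) = -519.2
(Excluded from the trade balance — financial account: increase in resident deposits held at foreign banks 305.0, foreign purchases of equities on the domestic stock exchange 612.5, acquisition of a foreign subsidiary by a resident firm (outward FDI) 266.9; primary income: dividends paid to foreign shareholders of resident firms 249.1, interest paid on external government debt 441.8, compensation paid to foreign seasonal workers 128.9, dividends received from foreign subsidiaries of resident firms 184.8, profits repatriated by foreign-owned firms operating domestically 209.1; capital account: sale of embassy land to a foreign government 81.3, capital transfers received from emigrants 75.6; secondary income: official development assistance provided to other countries 105.2.)

-519.2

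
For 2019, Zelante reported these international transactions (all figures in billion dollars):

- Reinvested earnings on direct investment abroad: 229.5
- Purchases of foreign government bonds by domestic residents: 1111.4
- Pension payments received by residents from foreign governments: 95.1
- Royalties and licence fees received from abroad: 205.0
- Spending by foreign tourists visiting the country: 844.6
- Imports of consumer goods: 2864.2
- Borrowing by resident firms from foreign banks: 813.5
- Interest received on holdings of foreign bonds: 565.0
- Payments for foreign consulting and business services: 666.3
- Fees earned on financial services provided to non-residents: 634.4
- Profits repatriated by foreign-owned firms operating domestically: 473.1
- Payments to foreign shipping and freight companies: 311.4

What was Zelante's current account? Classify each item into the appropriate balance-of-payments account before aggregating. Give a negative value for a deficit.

Goods: -2864.2
Services: -311.4 - 666.3 + 205.0 + 634.4 + 844.6 = 706.3
Primary income: 229.5 - 473.1 + 565.0 = 321.4
Secondary income: 95.1
Current account = (-2864.2) + 706.3 + 321.4 + 95.1 = -1741.4
(Excluded from the current account — financial account: purchases of foreign government bonds by domestic residents 1111.4, borrowing by resident firms from foreign banks 813.5.)

-1741.4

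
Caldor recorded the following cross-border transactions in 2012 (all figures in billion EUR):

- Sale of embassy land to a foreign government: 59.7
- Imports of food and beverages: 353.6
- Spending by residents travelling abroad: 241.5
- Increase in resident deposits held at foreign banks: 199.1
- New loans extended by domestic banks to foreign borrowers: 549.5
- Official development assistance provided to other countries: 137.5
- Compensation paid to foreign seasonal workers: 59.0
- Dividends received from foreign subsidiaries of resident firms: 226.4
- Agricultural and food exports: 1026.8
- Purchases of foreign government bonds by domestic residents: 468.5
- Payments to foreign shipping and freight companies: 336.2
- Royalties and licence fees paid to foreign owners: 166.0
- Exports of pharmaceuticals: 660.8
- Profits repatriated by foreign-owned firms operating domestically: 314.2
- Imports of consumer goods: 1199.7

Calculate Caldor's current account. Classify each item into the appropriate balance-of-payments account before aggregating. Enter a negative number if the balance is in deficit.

-893.7

Goods: -1199.7 + 660.8 + 1026.8 - 353.6 = 134.3
Services: -336.2 - 241.5 - 166.0 = -743.7
Primary income: -59.0 - 314.2 + 226.4 = -146.8
Secondary income: -137.5
Current account = 134.3 + (-743.7) + (-146.8) + (-137.5) = -893.7
(Excluded from the current account — capital account: sale of embassy land to a foreign government 59.7; financial account: increase in resident deposits held at foreign banks 199.1, new loans extended by domestic banks to foreign borrowers 549.5, purchases of foreign government bonds by domestic residents 468.5.)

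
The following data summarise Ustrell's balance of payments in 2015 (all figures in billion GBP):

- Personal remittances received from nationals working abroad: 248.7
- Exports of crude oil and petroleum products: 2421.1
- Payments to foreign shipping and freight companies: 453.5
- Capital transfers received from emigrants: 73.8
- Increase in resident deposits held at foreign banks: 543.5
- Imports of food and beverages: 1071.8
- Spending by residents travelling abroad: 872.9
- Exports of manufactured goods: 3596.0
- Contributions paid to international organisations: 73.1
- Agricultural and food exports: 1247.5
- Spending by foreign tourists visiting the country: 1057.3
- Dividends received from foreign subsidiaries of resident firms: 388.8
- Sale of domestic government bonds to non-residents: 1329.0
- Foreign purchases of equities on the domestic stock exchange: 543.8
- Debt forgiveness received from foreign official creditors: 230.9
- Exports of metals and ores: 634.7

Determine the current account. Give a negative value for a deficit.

Goods: 1247.5 - 1071.8 + 3596.0 + 2421.1 + 634.7 = 6827.5
Services: -872.9 + 1057.3 - 453.5 = -269.1
Primary income: 388.8
Secondary income: 248.7 - 73.1 = 175.6
Current account = 6827.5 + (-269.1) + 388.8 + 175.6 = 7122.8
(Excluded from the current account — capital account: capital transfers received from emigrants 73.8, debt forgiveness received from foreign official creditors 230.9; financial account: increase in resident deposits held at foreign banks 543.5, sale of domestic government bonds to non-residents 1329.0, foreign purchases of equities on the domestic stock exchange 543.8.)

7122.8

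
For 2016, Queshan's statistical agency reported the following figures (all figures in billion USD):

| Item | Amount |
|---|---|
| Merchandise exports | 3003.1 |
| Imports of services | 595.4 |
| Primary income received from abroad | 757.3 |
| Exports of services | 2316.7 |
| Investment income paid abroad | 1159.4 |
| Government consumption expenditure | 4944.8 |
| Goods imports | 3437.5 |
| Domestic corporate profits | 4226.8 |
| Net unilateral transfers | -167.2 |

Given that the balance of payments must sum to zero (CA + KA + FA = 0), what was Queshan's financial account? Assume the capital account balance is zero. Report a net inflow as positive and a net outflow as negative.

Goods balance = 3003.1 - 3437.5 = -434.4
Services balance = 2316.7 - 595.4 = 1721.3
Trade balance (goods + services) = -434.4 + 1721.3 = 1286.9
Net primary income = 757.3 - 1159.4 = -402.1
Net secondary income = -167.2
Current account = 1286.9 + (-402.1) + (-167.2) = 717.6
Financial account = -(717.6) = -717.6

-717.6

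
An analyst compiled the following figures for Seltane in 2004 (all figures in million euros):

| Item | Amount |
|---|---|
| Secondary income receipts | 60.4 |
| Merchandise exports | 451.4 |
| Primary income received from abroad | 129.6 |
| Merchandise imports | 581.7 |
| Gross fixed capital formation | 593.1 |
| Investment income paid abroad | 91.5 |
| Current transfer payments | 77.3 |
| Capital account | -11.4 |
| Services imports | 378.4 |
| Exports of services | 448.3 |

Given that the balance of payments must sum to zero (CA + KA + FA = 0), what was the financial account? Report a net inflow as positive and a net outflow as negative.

Goods balance = 451.4 - 581.7 = -130.3
Services balance = 448.3 - 378.4 = 69.9
Trade balance (goods + services) = -130.3 + 69.9 = -60.4
Net primary income = 129.6 - 91.5 = 38.1
Net secondary income = 60.4 - 77.3 = -16.9
Current account = -60.4 + 38.1 + (-16.9) = -39.2
Financial account = -(-39.2 + (-11.4)) = 50.6

50.6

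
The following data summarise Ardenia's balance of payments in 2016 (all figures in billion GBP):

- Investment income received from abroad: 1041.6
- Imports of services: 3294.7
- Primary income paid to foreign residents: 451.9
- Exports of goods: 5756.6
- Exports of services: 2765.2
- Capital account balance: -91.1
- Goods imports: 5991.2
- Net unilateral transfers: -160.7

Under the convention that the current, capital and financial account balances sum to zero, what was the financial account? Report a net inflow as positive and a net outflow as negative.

426.2

Goods balance = 5756.6 - 5991.2 = -234.6
Services balance = 2765.2 - 3294.7 = -529.5
Trade balance (goods + services) = -234.6 + (-529.5) = -764.1
Net primary income = 1041.6 - 451.9 = 589.7
Net secondary income = -160.7
Current account = -764.1 + 589.7 + (-160.7) = -335.1
Financial account = -(-335.1 + (-91.1)) = 426.2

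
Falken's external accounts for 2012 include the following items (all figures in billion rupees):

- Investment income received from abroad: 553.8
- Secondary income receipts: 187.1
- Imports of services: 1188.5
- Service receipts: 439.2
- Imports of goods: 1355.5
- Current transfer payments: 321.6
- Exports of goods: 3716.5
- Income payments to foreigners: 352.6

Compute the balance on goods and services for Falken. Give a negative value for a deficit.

1611.7

Goods balance = 3716.5 - 1355.5 = 2361.0
Services balance = 439.2 - 1188.5 = -749.3
Trade balance (goods + services) = 2361.0 + (-749.3) = 1611.7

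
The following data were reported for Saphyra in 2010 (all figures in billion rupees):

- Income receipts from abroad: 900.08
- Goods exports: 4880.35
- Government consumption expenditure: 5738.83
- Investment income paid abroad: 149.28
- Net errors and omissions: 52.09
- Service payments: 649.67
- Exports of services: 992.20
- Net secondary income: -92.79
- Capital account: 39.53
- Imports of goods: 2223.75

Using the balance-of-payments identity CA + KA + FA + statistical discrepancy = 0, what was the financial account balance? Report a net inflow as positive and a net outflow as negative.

-3748.76

Goods balance = 4880.35 - 2223.75 = 2656.60
Services balance = 992.20 - 649.67 = 342.53
Trade balance (goods + services) = 2656.60 + 342.53 = 2999.13
Net primary income = 900.08 - 149.28 = 750.80
Net secondary income = -92.79
Current account = 2999.13 + 750.80 + (-92.79) = 3657.14
Financial account = -(3657.14 + 39.53 + 52.09) = -3748.76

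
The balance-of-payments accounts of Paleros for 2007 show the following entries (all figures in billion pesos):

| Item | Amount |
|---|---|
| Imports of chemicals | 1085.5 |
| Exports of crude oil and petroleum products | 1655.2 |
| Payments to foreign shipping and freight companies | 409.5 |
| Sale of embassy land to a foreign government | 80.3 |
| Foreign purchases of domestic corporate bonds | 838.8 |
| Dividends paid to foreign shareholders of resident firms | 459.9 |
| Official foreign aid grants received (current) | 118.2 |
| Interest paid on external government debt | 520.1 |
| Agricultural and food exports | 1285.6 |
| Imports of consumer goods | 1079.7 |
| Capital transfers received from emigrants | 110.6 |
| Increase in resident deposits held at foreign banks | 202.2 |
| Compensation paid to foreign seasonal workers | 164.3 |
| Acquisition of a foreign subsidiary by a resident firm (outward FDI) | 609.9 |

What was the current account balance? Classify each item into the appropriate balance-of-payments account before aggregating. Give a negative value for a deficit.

-660.0

Goods: -1085.5 + 1655.2 + 1285.6 - 1079.7 = 775.6
Services: -409.5
Primary income: -459.9 - 164.3 - 520.1 = -1144.3
Secondary income: 118.2
Current account = 775.6 + (-409.5) + (-1144.3) + 118.2 = -660.0
(Excluded from the current account — capital account: sale of embassy land to a foreign government 80.3, capital transfers received from emigrants 110.6; financial account: foreign purchases of domestic corporate bonds 838.8, increase in resident deposits held at foreign banks 202.2, acquisition of a foreign subsidiary by a resident firm (outward FDI) 609.9.)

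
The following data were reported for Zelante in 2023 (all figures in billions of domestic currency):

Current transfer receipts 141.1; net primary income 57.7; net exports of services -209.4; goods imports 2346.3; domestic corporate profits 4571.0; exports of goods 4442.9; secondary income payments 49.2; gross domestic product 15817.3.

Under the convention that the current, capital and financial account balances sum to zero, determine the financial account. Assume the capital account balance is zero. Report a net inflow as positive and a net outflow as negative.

-2036.8

Goods balance = 4442.9 - 2346.3 = 2096.6
Services balance = -209.4
Trade balance (goods + services) = 2096.6 + (-209.4) = 1887.2
Net primary income = 57.7
Net secondary income = 141.1 - 49.2 = 91.9
Current account = 1887.2 + 57.7 + 91.9 = 2036.8
Financial account = -(2036.8) = -2036.8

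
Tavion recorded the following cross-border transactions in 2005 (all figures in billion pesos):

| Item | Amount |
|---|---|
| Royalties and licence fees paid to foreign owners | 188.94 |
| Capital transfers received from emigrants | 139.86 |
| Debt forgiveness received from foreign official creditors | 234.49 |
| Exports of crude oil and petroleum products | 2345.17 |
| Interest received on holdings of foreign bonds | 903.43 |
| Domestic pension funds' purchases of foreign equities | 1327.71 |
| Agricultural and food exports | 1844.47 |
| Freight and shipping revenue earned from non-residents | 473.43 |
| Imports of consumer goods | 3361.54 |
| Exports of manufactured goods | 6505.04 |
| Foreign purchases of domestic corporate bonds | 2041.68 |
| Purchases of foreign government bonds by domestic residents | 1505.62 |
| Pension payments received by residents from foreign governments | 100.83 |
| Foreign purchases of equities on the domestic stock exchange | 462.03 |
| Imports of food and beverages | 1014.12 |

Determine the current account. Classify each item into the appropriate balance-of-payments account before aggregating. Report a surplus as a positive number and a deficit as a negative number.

Goods: -3361.54 + 6505.04 + 2345.17 + 1844.47 - 1014.12 = 6319.02
Services: 473.43 - 188.94 = 284.49
Primary income: 903.43
Secondary income: 100.83
Current account = 6319.02 + 284.49 + 903.43 + 100.83 = 7607.77
(Excluded from the current account — capital account: capital transfers received from emigrants 139.86, debt forgiveness received from foreign official creditors 234.49; financial account: domestic pension funds' purchases of foreign equities 1327.71, foreign purchases of domestic corporate bonds 2041.68, purchases of foreign government bonds by domestic residents 1505.62, foreign purchases of equities on the domestic stock exchange 462.03.)

7607.77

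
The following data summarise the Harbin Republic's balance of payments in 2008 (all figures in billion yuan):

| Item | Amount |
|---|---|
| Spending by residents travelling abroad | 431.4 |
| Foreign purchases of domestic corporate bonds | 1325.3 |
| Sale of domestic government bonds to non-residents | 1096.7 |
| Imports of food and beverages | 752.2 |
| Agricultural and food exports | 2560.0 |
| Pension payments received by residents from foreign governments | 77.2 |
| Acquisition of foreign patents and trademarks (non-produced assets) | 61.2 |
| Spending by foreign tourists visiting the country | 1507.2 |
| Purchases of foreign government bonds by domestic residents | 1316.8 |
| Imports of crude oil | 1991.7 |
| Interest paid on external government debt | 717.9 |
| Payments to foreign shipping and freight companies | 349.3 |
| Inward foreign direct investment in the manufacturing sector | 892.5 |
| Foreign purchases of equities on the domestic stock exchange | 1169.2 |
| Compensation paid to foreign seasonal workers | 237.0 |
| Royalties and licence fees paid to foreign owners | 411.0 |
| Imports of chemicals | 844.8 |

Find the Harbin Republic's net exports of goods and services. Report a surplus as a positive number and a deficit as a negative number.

-713.2

Goods: 2560.0 - 1991.7 - 752.2 - 844.8 = -1028.7
Services: -431.4 - 411.0 - 349.3 + 1507.2 = 315.5
Trade balance = -1028.7 + 315.5 = -713.2
(Excluded from the trade balance — financial account: foreign purchases of domestic corporate bonds 1325.3, sale of domestic government bonds to non-residents 1096.7, purchases of foreign government bonds by domestic residents 1316.8, inward foreign direct investment in the manufacturing sector 892.5, foreign purchases of equities on the domestic stock exchange 1169.2; secondary income: pension payments received by residents from foreign governments 77.2; capital account: acquisition of foreign patents and trademarks (non-produced assets) 61.2; primary income: interest paid on external government debt 717.9, compensation paid to foreign seasonal workers 237.0.)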